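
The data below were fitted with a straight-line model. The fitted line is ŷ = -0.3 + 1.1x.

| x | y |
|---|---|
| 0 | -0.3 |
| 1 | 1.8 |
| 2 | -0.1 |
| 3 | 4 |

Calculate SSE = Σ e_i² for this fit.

SSE = 6

x=0: ŷ = -0.3 + 1.1·0 = -0.3; e = -0.3 − (-0.3) = 0
x=1: ŷ = -0.3 + 1.1·1 = 0.8; e = 1.8 − 0.8 = 1
x=2: ŷ = -0.3 + 1.1·2 = 1.9; e = -0.1 − 1.9 = -2
x=3: ŷ = -0.3 + 1.1·3 = 3; e = 4 − 3 = 1
SSE = 0 + 1 + 4 + 1 = 6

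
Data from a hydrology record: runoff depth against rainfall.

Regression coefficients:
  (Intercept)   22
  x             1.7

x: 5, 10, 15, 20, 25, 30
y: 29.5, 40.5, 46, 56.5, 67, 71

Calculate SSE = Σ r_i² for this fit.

SSE = 16

x=5: ŷ = 22 + 1.7·5 = 30.5; r = 29.5 − 30.5 = -1
x=10: ŷ = 22 + 1.7·10 = 39; r = 40.5 − 39 = 1.5
x=15: ŷ = 22 + 1.7·15 = 47.5; r = 46 − 47.5 = -1.5
x=20: ŷ = 22 + 1.7·20 = 56; r = 56.5 − 56 = 0.5
x=25: ŷ = 22 + 1.7·25 = 64.5; r = 67 − 64.5 = 2.5
x=30: ŷ = 22 + 1.7·30 = 73; r = 71 − 73 = -2
SSE = 1 + 2.25 + 2.25 + 0.25 + 6.25 + 4 = 16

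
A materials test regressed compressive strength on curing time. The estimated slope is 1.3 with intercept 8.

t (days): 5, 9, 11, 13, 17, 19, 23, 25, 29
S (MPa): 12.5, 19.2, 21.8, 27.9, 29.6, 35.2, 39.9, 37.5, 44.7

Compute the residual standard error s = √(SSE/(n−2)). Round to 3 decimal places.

s = 2.204

t=5: ŷ = 8 + 1.3·5 = 14.5; r = 12.5 − 14.5 = -2
t=9: ŷ = 8 + 1.3·9 = 19.7; r = 19.2 − 19.7 = -0.5
t=11: ŷ = 8 + 1.3·11 = 22.3; r = 21.8 − 22.3 = -0.5
t=13: ŷ = 8 + 1.3·13 = 24.9; r = 27.9 − 24.9 = 3
t=17: ŷ = 8 + 1.3·17 = 30.1; r = 29.6 − 30.1 = -0.5
t=19: ŷ = 8 + 1.3·19 = 32.7; r = 35.2 − 32.7 = 2.5
t=23: ŷ = 8 + 1.3·23 = 37.9; r = 39.9 − 37.9 = 2
t=25: ŷ = 8 + 1.3·25 = 40.5; r = 37.5 − 40.5 = -3
t=29: ŷ = 8 + 1.3·29 = 45.7; r = 44.7 − 45.7 = -1
SSE = 4 + 0.25 + 0.25 + 9 + 0.25 + 6.25 + 4 + 9 + 1 = 34
s = √(34/7) = √4.85714 ≈ 2.204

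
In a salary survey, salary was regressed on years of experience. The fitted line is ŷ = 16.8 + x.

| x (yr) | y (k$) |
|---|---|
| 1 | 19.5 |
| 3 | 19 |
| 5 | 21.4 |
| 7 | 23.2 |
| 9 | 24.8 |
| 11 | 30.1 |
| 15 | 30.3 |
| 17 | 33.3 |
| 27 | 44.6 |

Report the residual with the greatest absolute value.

x=1: ŷ = 16.8 + 1 = 17.8; r = 19.5 − 17.8 = 1.7
x=3: ŷ = 16.8 + 3 = 19.8; r = 19 − 19.8 = -0.8
x=5: ŷ = 16.8 + 5 = 21.8; r = 21.4 − 21.8 = -0.4
x=7: ŷ = 16.8 + 7 = 23.8; r = 23.2 − 23.8 = -0.6
x=9: ŷ = 16.8 + 9 = 25.8; r = 24.8 − 25.8 = -1
x=11: ŷ = 16.8 + 11 = 27.8; r = 30.1 − 27.8 = 2.3
x=15: ŷ = 16.8 + 15 = 31.8; r = 30.3 − 31.8 = -1.5
x=17: ŷ = 16.8 + 17 = 33.8; r = 33.3 − 33.8 = -0.5
x=27: ŷ = 16.8 + 27 = 43.8; r = 44.6 − 43.8 = 0.8
Largest |r| is 2.3 at x = 11, residual 2.3.

r = 2.3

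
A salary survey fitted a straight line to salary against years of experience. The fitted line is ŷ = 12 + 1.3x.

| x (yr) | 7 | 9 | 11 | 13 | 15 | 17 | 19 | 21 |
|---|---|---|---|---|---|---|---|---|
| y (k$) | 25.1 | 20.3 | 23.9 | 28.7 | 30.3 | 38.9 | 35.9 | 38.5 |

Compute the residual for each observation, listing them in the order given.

x=7: ŷ = 12 + 1.3·7 = 21.1; r = 25.1 − 21.1 = 4
x=9: ŷ = 12 + 1.3·9 = 23.7; r = 20.3 − 23.7 = -3.4
x=11: ŷ = 12 + 1.3·11 = 26.3; r = 23.9 − 26.3 = -2.4
x=13: ŷ = 12 + 1.3·13 = 28.9; r = 28.7 − 28.9 = -0.2
x=15: ŷ = 12 + 1.3·15 = 31.5; r = 30.3 − 31.5 = -1.2
x=17: ŷ = 12 + 1.3·17 = 34.1; r = 38.9 − 34.1 = 4.8
x=19: ŷ = 12 + 1.3·19 = 36.7; r = 35.9 − 36.7 = -0.8
x=21: ŷ = 12 + 1.3·21 = 39.3; r = 38.5 − 39.3 = -0.8

4, -3.4, -2.4, -0.2, -1.2, 4.8, -0.8, -0.8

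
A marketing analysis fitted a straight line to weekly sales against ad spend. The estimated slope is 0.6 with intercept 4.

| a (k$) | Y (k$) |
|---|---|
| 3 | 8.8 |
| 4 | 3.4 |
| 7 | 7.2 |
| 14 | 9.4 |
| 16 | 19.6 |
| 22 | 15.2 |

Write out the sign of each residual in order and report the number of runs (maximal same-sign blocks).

4 runs

a=3: ŷ = 4 + 0.6·3 = 5.8; e = 8.8 − 5.8 = 3
a=4: ŷ = 4 + 0.6·4 = 6.4; e = 3.4 − 6.4 = -3
a=7: ŷ = 4 + 0.6·7 = 8.2; e = 7.2 − 8.2 = -1
a=14: ŷ = 4 + 0.6·14 = 12.4; e = 9.4 − 12.4 = -3
a=16: ŷ = 4 + 0.6·16 = 13.6; e = 19.6 − 13.6 = 6
a=22: ŷ = 4 + 0.6·22 = 17.2; e = 15.2 − 17.2 = -2
Signs: + − − − + −
Runs: +×1, −×3, +×1, −×1 → 4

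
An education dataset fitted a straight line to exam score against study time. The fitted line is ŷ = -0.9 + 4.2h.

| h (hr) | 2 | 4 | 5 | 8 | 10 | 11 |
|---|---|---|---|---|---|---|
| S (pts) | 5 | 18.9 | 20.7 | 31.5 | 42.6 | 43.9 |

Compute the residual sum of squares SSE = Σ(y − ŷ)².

SSE = 21.26

h=2: ŷ = -0.9 + 4.2·2 = 7.5; e = 5 − 7.5 = -2.5
h=4: ŷ = -0.9 + 4.2·4 = 15.9; e = 18.9 − 15.9 = 3
h=5: ŷ = -0.9 + 4.2·5 = 20.1; e = 20.7 − 20.1 = 0.6
h=8: ŷ = -0.9 + 4.2·8 = 32.7; e = 31.5 − 32.7 = -1.2
h=10: ŷ = -0.9 + 4.2·10 = 41.1; e = 42.6 − 41.1 = 1.5
h=11: ŷ = -0.9 + 4.2·11 = 45.3; e = 43.9 − 45.3 = -1.4
SSE = 6.25 + 9 + 0.36 + 1.44 + 2.25 + 1.96 = 21.26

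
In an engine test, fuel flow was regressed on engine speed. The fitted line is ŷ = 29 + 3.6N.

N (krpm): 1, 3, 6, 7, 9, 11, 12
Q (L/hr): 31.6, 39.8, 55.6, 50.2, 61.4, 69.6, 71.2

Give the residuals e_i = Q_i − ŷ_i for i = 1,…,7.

N=1: ŷ = 29 + 3.6·1 = 32.6; e = 31.6 − 32.6 = -1
N=3: ŷ = 29 + 3.6·3 = 39.8; e = 39.8 − 39.8 = 0
N=6: ŷ = 29 + 3.6·6 = 50.6; e = 55.6 − 50.6 = 5
N=7: ŷ = 29 + 3.6·7 = 54.2; e = 50.2 − 54.2 = -4
N=9: ŷ = 29 + 3.6·9 = 61.4; e = 61.4 − 61.4 = 0
N=11: ŷ = 29 + 3.6·11 = 68.6; e = 69.6 − 68.6 = 1
N=12: ŷ = 29 + 3.6·12 = 72.2; e = 71.2 − 72.2 = -1

-1, 0, 5, -4, 0, 1, -1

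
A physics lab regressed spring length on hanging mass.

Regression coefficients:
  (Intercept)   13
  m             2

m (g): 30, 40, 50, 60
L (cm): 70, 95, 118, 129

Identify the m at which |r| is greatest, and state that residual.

m = 50, r = 5

m=30: ŷ = 13 + 2·30 = 73; r = 70 − 73 = -3
m=40: ŷ = 13 + 2·40 = 93; r = 95 − 93 = 2
m=50: ŷ = 13 + 2·50 = 113; r = 118 − 113 = 5
m=60: ŷ = 13 + 2·60 = 133; r = 129 − 133 = -4
Largest |r| is 5 at m = 50, residual 5.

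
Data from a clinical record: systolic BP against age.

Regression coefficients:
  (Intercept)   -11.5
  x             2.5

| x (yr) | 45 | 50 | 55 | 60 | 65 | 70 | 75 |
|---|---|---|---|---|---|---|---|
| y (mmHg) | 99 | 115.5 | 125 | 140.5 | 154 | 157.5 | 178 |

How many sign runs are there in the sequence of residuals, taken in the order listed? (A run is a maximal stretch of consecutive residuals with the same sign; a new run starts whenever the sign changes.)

6 runs

x=45: ŷ = -11.5 + 2.5·45 = 101; r = 99 − 101 = -2
x=50: ŷ = -11.5 + 2.5·50 = 113.5; r = 115.5 − 113.5 = 2
x=55: ŷ = -11.5 + 2.5·55 = 126; r = 125 − 126 = -1
x=60: ŷ = -11.5 + 2.5·60 = 138.5; r = 140.5 − 138.5 = 2
x=65: ŷ = -11.5 + 2.5·65 = 151; r = 154 − 151 = 3
x=70: ŷ = -11.5 + 2.5·70 = 163.5; r = 157.5 − 163.5 = -6
x=75: ŷ = -11.5 + 2.5·75 = 176; r = 178 − 176 = 2
Signs: − + − + + − +
Runs: −×1, +×1, −×1, +×2, −×1, +×1 → 6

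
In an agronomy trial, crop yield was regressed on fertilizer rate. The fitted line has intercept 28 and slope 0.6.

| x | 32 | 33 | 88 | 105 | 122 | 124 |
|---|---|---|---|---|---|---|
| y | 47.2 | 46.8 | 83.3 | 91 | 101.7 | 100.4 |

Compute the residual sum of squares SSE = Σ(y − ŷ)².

x=32: ŷ = 28 + 0.6·32 = 47.2; e = 47.2 − 47.2 = 0
x=33: ŷ = 28 + 0.6·33 = 47.8; e = 46.8 − 47.8 = -1
x=88: ŷ = 28 + 0.6·88 = 80.8; e = 83.3 − 80.8 = 2.5
x=105: ŷ = 28 + 0.6·105 = 91; e = 91 − 91 = 0
x=122: ŷ = 28 + 0.6·122 = 101.2; e = 101.7 − 101.2 = 0.5
x=124: ŷ = 28 + 0.6·124 = 102.4; e = 100.4 − 102.4 = -2
SSE = 0 + 1 + 6.25 + 0 + 0.25 + 4 = 11.5

SSE = 11.5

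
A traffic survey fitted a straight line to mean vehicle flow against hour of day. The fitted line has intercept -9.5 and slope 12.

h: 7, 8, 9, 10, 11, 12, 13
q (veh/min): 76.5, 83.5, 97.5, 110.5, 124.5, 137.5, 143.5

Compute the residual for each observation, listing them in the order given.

h=7: q̂ = -9.5 + 12·7 = 74.5; e = 76.5 − 74.5 = 2
h=8: q̂ = -9.5 + 12·8 = 86.5; e = 83.5 − 86.5 = -3
h=9: q̂ = -9.5 + 12·9 = 98.5; e = 97.5 − 98.5 = -1
h=10: q̂ = -9.5 + 12·10 = 110.5; e = 110.5 − 110.5 = 0
h=11: q̂ = -9.5 + 12·11 = 122.5; e = 124.5 − 122.5 = 2
h=12: q̂ = -9.5 + 12·12 = 134.5; e = 137.5 − 134.5 = 3
h=13: q̂ = -9.5 + 12·13 = 146.5; e = 143.5 − 146.5 = -3

2, -3, -1, 0, 2, 3, -3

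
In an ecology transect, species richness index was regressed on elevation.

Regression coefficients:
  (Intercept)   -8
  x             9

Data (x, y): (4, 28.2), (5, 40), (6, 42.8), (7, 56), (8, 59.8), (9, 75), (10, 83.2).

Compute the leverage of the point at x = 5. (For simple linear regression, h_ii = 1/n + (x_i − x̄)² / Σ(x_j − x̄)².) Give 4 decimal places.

x̄ = (4 + 5 + 6 + 7 + 8 + 9 + 10)/7 = 7
Σ(x − x̄)² = 9 + 4 + 1 + 0 + 1 + 4 + 9 = 28
h = 1/7 + (-2)²/28 = 0.142857 + 0.142857 = 0.2857

h = 0.2857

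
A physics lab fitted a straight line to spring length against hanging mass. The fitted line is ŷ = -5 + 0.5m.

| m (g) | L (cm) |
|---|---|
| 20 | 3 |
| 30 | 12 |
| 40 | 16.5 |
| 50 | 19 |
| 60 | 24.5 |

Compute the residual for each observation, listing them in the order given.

m=20: ŷ = -5 + 0.5·20 = 5; r = 3 − 5 = -2
m=30: ŷ = -5 + 0.5·30 = 10; r = 12 − 10 = 2
m=40: ŷ = -5 + 0.5·40 = 15; r = 16.5 − 15 = 1.5
m=50: ŷ = -5 + 0.5·50 = 20; r = 19 − 20 = -1
m=60: ŷ = -5 + 0.5·60 = 25; r = 24.5 − 25 = -0.5

-2, 2, 1.5, -1, -0.5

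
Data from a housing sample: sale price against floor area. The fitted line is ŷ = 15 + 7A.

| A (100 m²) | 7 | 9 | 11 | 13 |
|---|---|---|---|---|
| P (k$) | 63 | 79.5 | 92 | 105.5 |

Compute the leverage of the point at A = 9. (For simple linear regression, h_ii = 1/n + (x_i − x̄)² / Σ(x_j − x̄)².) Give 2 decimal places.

Ā = (7 + 9 + 11 + 13)/4 = 10
Σ(A − Ā)² = 9 + 1 + 1 + 9 = 20
h = 1/4 + (-1)²/20 = 0.25 + 0.05 = 0.30

h = 0.30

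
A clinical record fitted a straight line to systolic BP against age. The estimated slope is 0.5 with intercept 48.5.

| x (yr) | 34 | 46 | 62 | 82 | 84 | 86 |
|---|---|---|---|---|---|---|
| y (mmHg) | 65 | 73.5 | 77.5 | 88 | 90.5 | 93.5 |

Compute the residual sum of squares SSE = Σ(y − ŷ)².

SSE = 14.5

x=34: ŷ = 48.5 + 0.5·34 = 65.5; r = 65 − 65.5 = -0.5
x=46: ŷ = 48.5 + 0.5·46 = 71.5; r = 73.5 − 71.5 = 2
x=62: ŷ = 48.5 + 0.5·62 = 79.5; r = 77.5 − 79.5 = -2
x=82: ŷ = 48.5 + 0.5·82 = 89.5; r = 88 − 89.5 = -1.5
x=84: ŷ = 48.5 + 0.5·84 = 90.5; r = 90.5 − 90.5 = 0
x=86: ŷ = 48.5 + 0.5·86 = 91.5; r = 93.5 − 91.5 = 2
SSE = 0.25 + 4 + 4 + 2.25 + 0 + 4 = 14.5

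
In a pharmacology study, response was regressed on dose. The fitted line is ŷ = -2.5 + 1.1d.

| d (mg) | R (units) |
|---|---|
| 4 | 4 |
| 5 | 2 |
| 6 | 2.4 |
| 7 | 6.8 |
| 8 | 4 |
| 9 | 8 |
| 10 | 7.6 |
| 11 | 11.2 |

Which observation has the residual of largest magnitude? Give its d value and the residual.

d=4: ŷ = -2.5 + 1.1·4 = 1.9; e = 4 − 1.9 = 2.1
d=5: ŷ = -2.5 + 1.1·5 = 3; e = 2 − 3 = -1
d=6: ŷ = -2.5 + 1.1·6 = 4.1; e = 2.4 − 4.1 = -1.7
d=7: ŷ = -2.5 + 1.1·7 = 5.2; e = 6.8 − 5.2 = 1.6
d=8: ŷ = -2.5 + 1.1·8 = 6.3; e = 4 − 6.3 = -2.3
d=9: ŷ = -2.5 + 1.1·9 = 7.4; e = 8 − 7.4 = 0.6
d=10: ŷ = -2.5 + 1.1·10 = 8.5; e = 7.6 − 8.5 = -0.9
d=11: ŷ = -2.5 + 1.1·11 = 9.6; e = 11.2 − 9.6 = 1.6
Largest |e| is 2.3 at d = 8, residual -2.3.

d = 8, e = -2.3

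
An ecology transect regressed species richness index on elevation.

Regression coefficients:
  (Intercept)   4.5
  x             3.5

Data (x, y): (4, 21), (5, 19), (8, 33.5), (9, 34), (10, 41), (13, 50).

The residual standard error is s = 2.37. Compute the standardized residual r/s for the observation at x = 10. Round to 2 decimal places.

ŷ = 4.5 + 3.5·10 = 39.5
r = 41 − 39.5 = 1.5
r/s = 1.5 / 2.37 = 0.63

0.63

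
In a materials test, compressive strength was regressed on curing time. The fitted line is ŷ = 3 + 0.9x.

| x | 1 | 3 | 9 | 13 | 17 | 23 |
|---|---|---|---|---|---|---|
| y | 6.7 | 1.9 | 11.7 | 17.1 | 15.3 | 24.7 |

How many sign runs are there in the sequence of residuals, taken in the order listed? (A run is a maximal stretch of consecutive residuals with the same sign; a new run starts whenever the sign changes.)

5 runs

x=1: ŷ = 3 + 0.9·1 = 3.9; e = 6.7 − 3.9 = 2.8
x=3: ŷ = 3 + 0.9·3 = 5.7; e = 1.9 − 5.7 = -3.8
x=9: ŷ = 3 + 0.9·9 = 11.1; e = 11.7 − 11.1 = 0.6
x=13: ŷ = 3 + 0.9·13 = 14.7; e = 17.1 − 14.7 = 2.4
x=17: ŷ = 3 + 0.9·17 = 18.3; e = 15.3 − 18.3 = -3
x=23: ŷ = 3 + 0.9·23 = 23.7; e = 24.7 − 23.7 = 1
Signs: + − + + − +
Runs: +×1, −×1, +×2, −×1, +×1 → 5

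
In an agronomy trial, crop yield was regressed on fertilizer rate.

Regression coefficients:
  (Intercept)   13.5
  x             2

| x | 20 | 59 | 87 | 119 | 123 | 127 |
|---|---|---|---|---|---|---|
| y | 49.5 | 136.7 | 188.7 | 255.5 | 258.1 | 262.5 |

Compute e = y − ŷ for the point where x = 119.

ŷ = 13.5 + 2·119 = 251.5
e = 255.5 − 251.5 = 4

e = 4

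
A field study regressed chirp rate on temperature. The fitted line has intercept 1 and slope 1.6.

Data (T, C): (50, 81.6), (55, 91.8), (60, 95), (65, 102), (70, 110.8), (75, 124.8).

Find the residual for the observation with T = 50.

r = 0.6

ŷ = 1 + 1.6·50 = 81
r = 81.6 − 81 = 0.6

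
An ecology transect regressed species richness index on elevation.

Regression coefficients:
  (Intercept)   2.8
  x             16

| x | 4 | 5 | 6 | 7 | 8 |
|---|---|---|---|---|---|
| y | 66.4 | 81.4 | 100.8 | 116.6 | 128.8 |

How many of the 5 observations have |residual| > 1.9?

2

x=4: ŷ = 2.8 + 16·4 = 66.8; r = 66.4 − 66.8 = -0.4
x=5: ŷ = 2.8 + 16·5 = 82.8; r = 81.4 − 82.8 = -1.4
x=6: ŷ = 2.8 + 16·6 = 98.8; r = 100.8 − 98.8 = 2
x=7: ŷ = 2.8 + 16·7 = 114.8; r = 116.6 − 114.8 = 1.8
x=8: ŷ = 2.8 + 16·8 = 130.8; r = 128.8 − 130.8 = -2
|r| > 1.9: x=6 (|r|=2), x=8 (|r|=2) → 2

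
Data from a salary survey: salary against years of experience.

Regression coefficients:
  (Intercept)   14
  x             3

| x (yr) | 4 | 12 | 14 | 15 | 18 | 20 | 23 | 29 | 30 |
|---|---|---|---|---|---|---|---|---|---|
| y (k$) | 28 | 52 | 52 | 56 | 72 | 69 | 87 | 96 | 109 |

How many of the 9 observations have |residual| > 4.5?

x=4: ŷ = 14 + 3·4 = 26; e = 28 − 26 = 2
x=12: ŷ = 14 + 3·12 = 50; e = 52 − 50 = 2
x=14: ŷ = 14 + 3·14 = 56; e = 52 − 56 = -4
x=15: ŷ = 14 + 3·15 = 59; e = 56 − 59 = -3
x=18: ŷ = 14 + 3·18 = 68; e = 72 − 68 = 4
x=20: ŷ = 14 + 3·20 = 74; e = 69 − 74 = -5
x=23: ŷ = 14 + 3·23 = 83; e = 87 − 83 = 4
x=29: ŷ = 14 + 3·29 = 101; e = 96 − 101 = -5
x=30: ŷ = 14 + 3·30 = 104; e = 109 − 104 = 5
|e| > 4.5: x=20 (|e|=5), x=29 (|e|=5), x=30 (|e|=5) → 3

3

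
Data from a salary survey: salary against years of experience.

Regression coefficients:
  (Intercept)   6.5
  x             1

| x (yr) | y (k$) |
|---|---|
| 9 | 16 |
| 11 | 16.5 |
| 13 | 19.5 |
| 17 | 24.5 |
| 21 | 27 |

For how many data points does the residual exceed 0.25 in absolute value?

4

x=9: ŷ = 6.5 + 9 = 15.5; r = 16 − 15.5 = 0.5
x=11: ŷ = 6.5 + 11 = 17.5; r = 16.5 − 17.5 = -1
x=13: ŷ = 6.5 + 13 = 19.5; r = 19.5 − 19.5 = 0
x=17: ŷ = 6.5 + 17 = 23.5; r = 24.5 − 23.5 = 1
x=21: ŷ = 6.5 + 21 = 27.5; r = 27 − 27.5 = -0.5
|r| > 0.25: x=9 (|r|=0.5), x=11 (|r|=1), x=17 (|r|=1), x=21 (|r|=0.5) → 4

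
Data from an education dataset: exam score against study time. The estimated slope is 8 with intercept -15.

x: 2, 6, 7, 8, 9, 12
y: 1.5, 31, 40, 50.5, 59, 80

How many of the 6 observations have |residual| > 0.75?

x=2: ŷ = -15 + 8·2 = 1; e = 1.5 − 1 = 0.5
x=6: ŷ = -15 + 8·6 = 33; e = 31 − 33 = -2
x=7: ŷ = -15 + 8·7 = 41; e = 40 − 41 = -1
x=8: ŷ = -15 + 8·8 = 49; e = 50.5 − 49 = 1.5
x=9: ŷ = -15 + 8·9 = 57; e = 59 − 57 = 2
x=12: ŷ = -15 + 8·12 = 81; e = 80 − 81 = -1
|e| > 0.75: x=6 (|e|=2), x=7 (|e|=1), x=8 (|e|=1.5), x=9 (|e|=2), x=12 (|e|=1) → 5

5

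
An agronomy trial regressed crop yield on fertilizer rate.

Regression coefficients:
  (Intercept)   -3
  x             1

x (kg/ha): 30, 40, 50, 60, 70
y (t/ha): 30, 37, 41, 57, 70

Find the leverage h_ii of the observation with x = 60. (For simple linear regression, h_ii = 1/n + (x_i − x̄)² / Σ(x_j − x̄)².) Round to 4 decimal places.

x̄ = (30 + 40 + 50 + 60 + 70)/5 = 50
Σ(x − x̄)² = 400 + 100 + 0 + 100 + 400 = 1000
h = 1/5 + (10)²/1000 = 0.2 + 0.1 = 0.3000

h = 0.3000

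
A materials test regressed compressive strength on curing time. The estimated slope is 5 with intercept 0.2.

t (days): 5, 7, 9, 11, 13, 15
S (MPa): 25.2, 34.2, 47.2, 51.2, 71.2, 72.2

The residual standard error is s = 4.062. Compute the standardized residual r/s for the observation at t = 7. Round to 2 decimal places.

-0.25

Ŝ = 0.2 + 5·7 = 35.2
r = 34.2 − 35.2 = -1
r/s = -1 / 4.062 = -0.25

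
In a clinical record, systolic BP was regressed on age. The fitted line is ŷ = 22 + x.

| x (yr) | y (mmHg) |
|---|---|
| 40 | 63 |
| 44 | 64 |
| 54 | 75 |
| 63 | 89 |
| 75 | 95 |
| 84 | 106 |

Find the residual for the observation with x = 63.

ŷ = 22 + 63 = 85
e = 89 − 85 = 4

e = 4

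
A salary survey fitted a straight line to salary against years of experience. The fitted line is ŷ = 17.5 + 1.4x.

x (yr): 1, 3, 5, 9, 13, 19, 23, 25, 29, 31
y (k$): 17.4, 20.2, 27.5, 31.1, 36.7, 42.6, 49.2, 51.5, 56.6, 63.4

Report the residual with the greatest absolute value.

r = 3

x=1: ŷ = 17.5 + 1.4·1 = 18.9; r = 17.4 − 18.9 = -1.5
x=3: ŷ = 17.5 + 1.4·3 = 21.7; r = 20.2 − 21.7 = -1.5
x=5: ŷ = 17.5 + 1.4·5 = 24.5; r = 27.5 − 24.5 = 3
x=9: ŷ = 17.5 + 1.4·9 = 30.1; r = 31.1 − 30.1 = 1
x=13: ŷ = 17.5 + 1.4·13 = 35.7; r = 36.7 − 35.7 = 1
x=19: ŷ = 17.5 + 1.4·19 = 44.1; r = 42.6 − 44.1 = -1.5
x=23: ŷ = 17.5 + 1.4·23 = 49.7; r = 49.2 − 49.7 = -0.5
x=25: ŷ = 17.5 + 1.4·25 = 52.5; r = 51.5 − 52.5 = -1
x=29: ŷ = 17.5 + 1.4·29 = 58.1; r = 56.6 − 58.1 = -1.5
x=31: ŷ = 17.5 + 1.4·31 = 60.9; r = 63.4 − 60.9 = 2.5
Largest |r| is 3 at x = 5, residual 3.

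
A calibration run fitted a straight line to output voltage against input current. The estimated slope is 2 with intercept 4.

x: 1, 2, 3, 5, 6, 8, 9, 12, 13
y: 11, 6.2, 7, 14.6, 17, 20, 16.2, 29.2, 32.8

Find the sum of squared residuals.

x=1: ŷ = 4 + 2·1 = 6; e = 11 − 6 = 5
x=2: ŷ = 4 + 2·2 = 8; e = 6.2 − 8 = -1.8
x=3: ŷ = 4 + 2·3 = 10; e = 7 − 10 = -3
x=5: ŷ = 4 + 2·5 = 14; e = 14.6 − 14 = 0.6
x=6: ŷ = 4 + 2·6 = 16; e = 17 − 16 = 1
x=8: ŷ = 4 + 2·8 = 20; e = 20 − 20 = 0
x=9: ŷ = 4 + 2·9 = 22; e = 16.2 − 22 = -5.8
x=12: ŷ = 4 + 2·12 = 28; e = 29.2 − 28 = 1.2
x=13: ŷ = 4 + 2·13 = 30; e = 32.8 − 30 = 2.8
SSE = 25 + 3.24 + 9 + 0.36 + 1 + 0 + 33.64 + 1.44 + 7.84 = 81.52

SSE = 81.52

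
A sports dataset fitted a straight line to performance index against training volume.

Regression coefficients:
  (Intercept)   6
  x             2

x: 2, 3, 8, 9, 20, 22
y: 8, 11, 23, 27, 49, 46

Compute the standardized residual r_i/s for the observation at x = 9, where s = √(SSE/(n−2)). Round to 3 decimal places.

0.949

x=2: ŷ = 6 + 2·2 = 10; r = 8 − 10 = -2
x=3: ŷ = 6 + 2·3 = 12; r = 11 − 12 = -1
x=8: ŷ = 6 + 2·8 = 22; r = 23 − 22 = 1
x=9: ŷ = 6 + 2·9 = 24; r = 27 − 24 = 3
x=20: ŷ = 6 + 2·20 = 46; r = 49 − 46 = 3
x=22: ŷ = 6 + 2·22 = 50; r = 46 − 50 = -4
SSE = 4 + 1 + 1 + 9 + 9 + 16 = 40
s = √(40/4) = 3.16228
r/s = 3 / 3.16228 = 0.949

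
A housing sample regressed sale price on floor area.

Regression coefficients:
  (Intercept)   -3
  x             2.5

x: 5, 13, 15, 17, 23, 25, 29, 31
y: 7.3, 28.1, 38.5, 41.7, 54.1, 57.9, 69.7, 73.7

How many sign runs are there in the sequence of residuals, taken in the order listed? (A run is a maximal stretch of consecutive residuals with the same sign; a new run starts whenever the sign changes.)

x=5: ŷ = -3 + 2.5·5 = 9.5; r = 7.3 − 9.5 = -2.2
x=13: ŷ = -3 + 2.5·13 = 29.5; r = 28.1 − 29.5 = -1.4
x=15: ŷ = -3 + 2.5·15 = 34.5; r = 38.5 − 34.5 = 4
x=17: ŷ = -3 + 2.5·17 = 39.5; r = 41.7 − 39.5 = 2.2
x=23: ŷ = -3 + 2.5·23 = 54.5; r = 54.1 − 54.5 = -0.4
x=25: ŷ = -3 + 2.5·25 = 59.5; r = 57.9 − 59.5 = -1.6
x=29: ŷ = -3 + 2.5·29 = 69.5; r = 69.7 − 69.5 = 0.2
x=31: ŷ = -3 + 2.5·31 = 74.5; r = 73.7 − 74.5 = -0.8
Signs: − − + + − − + −
Runs: −×2, +×2, −×2, +×1, −×1 → 5

5 runs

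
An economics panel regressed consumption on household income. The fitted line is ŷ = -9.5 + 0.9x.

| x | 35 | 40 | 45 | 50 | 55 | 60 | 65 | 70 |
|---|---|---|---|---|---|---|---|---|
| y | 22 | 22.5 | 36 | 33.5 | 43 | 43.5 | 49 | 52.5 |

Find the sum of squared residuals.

SSE = 56

x=35: ŷ = -9.5 + 0.9·35 = 22; e = 22 − 22 = 0
x=40: ŷ = -9.5 + 0.9·40 = 26.5; e = 22.5 − 26.5 = -4
x=45: ŷ = -9.5 + 0.9·45 = 31; e = 36 − 31 = 5
x=50: ŷ = -9.5 + 0.9·50 = 35.5; e = 33.5 − 35.5 = -2
x=55: ŷ = -9.5 + 0.9·55 = 40; e = 43 − 40 = 3
x=60: ŷ = -9.5 + 0.9·60 = 44.5; e = 43.5 − 44.5 = -1
x=65: ŷ = -9.5 + 0.9·65 = 49; e = 49 − 49 = 0
x=70: ŷ = -9.5 + 0.9·70 = 53.5; e = 52.5 − 53.5 = -1
SSE = 0 + 16 + 25 + 4 + 9 + 1 + 0 + 1 = 56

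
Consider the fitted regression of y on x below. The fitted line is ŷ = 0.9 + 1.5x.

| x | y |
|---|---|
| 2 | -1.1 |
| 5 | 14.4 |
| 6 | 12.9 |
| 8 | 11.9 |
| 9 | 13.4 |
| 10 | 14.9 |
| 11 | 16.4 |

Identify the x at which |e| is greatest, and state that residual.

x = 5, e = 6

x=2: ŷ = 0.9 + 1.5·2 = 3.9; e = -1.1 − 3.9 = -5
x=5: ŷ = 0.9 + 1.5·5 = 8.4; e = 14.4 − 8.4 = 6
x=6: ŷ = 0.9 + 1.5·6 = 9.9; e = 12.9 − 9.9 = 3
x=8: ŷ = 0.9 + 1.5·8 = 12.9; e = 11.9 − 12.9 = -1
x=9: ŷ = 0.9 + 1.5·9 = 14.4; e = 13.4 − 14.4 = -1
x=10: ŷ = 0.9 + 1.5·10 = 15.9; e = 14.9 − 15.9 = -1
x=11: ŷ = 0.9 + 1.5·11 = 17.4; e = 16.4 − 17.4 = -1
Largest |e| is 6 at x = 5, residual 6.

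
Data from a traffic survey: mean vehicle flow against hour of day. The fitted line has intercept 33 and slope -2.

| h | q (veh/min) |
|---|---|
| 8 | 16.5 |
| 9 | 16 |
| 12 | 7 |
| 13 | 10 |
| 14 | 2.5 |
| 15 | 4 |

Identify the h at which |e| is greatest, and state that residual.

h = 13, e = 3

h=8: q̂ = 33 − 2·8 = 17; e = 16.5 − 17 = -0.5
h=9: q̂ = 33 − 2·9 = 15; e = 16 − 15 = 1
h=12: q̂ = 33 − 2·12 = 9; e = 7 − 9 = -2
h=13: q̂ = 33 − 2·13 = 7; e = 10 − 7 = 3
h=14: q̂ = 33 − 2·14 = 5; e = 2.5 − 5 = -2.5
h=15: q̂ = 33 − 2·15 = 3; e = 4 − 3 = 1
Largest |e| is 3 at h = 13, residual 3.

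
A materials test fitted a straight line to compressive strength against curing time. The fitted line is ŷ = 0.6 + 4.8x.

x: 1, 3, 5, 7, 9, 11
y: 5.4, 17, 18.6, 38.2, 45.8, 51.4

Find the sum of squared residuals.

x=1: ŷ = 0.6 + 4.8·1 = 5.4; e = 5.4 − 5.4 = 0
x=3: ŷ = 0.6 + 4.8·3 = 15; e = 17 − 15 = 2
x=5: ŷ = 0.6 + 4.8·5 = 24.6; e = 18.6 − 24.6 = -6
x=7: ŷ = 0.6 + 4.8·7 = 34.2; e = 38.2 − 34.2 = 4
x=9: ŷ = 0.6 + 4.8·9 = 43.8; e = 45.8 − 43.8 = 2
x=11: ŷ = 0.6 + 4.8·11 = 53.4; e = 51.4 − 53.4 = -2
SSE = 0 + 4 + 36 + 16 + 4 + 4 = 64

SSE = 64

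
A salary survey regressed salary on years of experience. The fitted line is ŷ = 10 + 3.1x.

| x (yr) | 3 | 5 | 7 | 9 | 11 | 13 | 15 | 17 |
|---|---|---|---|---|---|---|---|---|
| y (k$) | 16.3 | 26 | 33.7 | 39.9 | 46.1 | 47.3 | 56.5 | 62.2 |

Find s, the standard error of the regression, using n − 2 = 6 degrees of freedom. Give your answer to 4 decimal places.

x=3: ŷ = 10 + 3.1·3 = 19.3; e = 16.3 − 19.3 = -3
x=5: ŷ = 10 + 3.1·5 = 25.5; e = 26 − 25.5 = 0.5
x=7: ŷ = 10 + 3.1·7 = 31.7; e = 33.7 − 31.7 = 2
x=9: ŷ = 10 + 3.1·9 = 37.9; e = 39.9 − 37.9 = 2
x=11: ŷ = 10 + 3.1·11 = 44.1; e = 46.1 − 44.1 = 2
x=13: ŷ = 10 + 3.1·13 = 50.3; e = 47.3 − 50.3 = -3
x=15: ŷ = 10 + 3.1·15 = 56.5; e = 56.5 − 56.5 = 0
x=17: ŷ = 10 + 3.1·17 = 62.7; e = 62.2 − 62.7 = -0.5
SSE = 9 + 0.25 + 4 + 4 + 4 + 9 + 0 + 0.25 = 30.5
s = √(30.5/6) = √5.08333 ≈ 2.2546

s = 2.2546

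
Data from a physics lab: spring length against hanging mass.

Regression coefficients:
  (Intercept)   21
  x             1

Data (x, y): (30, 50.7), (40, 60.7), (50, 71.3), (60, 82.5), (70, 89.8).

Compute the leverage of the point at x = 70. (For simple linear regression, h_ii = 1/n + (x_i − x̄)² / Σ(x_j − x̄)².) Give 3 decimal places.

h = 0.600

x̄ = (30 + 40 + 50 + 60 + 70)/5 = 50
Σ(x − x̄)² = 400 + 100 + 0 + 100 + 400 = 1000
h = 1/5 + (20)²/1000 = 0.2 + 0.4 = 0.600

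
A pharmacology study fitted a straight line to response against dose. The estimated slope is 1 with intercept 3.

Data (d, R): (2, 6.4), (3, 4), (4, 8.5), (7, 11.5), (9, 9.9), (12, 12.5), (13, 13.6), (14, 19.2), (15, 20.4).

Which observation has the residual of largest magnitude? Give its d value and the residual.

d = 12, e = -2.5

d=2: R̂ = 3 + 2 = 5; e = 6.4 − 5 = 1.4
d=3: R̂ = 3 + 3 = 6; e = 4 − 6 = -2
d=4: R̂ = 3 + 4 = 7; e = 8.5 − 7 = 1.5
d=7: R̂ = 3 + 7 = 10; e = 11.5 − 10 = 1.5
d=9: R̂ = 3 + 9 = 12; e = 9.9 − 12 = -2.1
d=12: R̂ = 3 + 12 = 15; e = 12.5 − 15 = -2.5
d=13: R̂ = 3 + 13 = 16; e = 13.6 − 16 = -2.4
d=14: R̂ = 3 + 14 = 17; e = 19.2 − 17 = 2.2
d=15: R̂ = 3 + 15 = 18; e = 20.4 − 18 = 2.4
Largest |e| is 2.5 at d = 12, residual -2.5.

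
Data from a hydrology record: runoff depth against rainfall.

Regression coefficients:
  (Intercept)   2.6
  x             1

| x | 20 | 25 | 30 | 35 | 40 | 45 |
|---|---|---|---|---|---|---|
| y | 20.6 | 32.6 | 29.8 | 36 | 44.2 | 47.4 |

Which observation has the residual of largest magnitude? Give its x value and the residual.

x=20: ŷ = 2.6 + 20 = 22.6; r = 20.6 − 22.6 = -2
x=25: ŷ = 2.6 + 25 = 27.6; r = 32.6 − 27.6 = 5
x=30: ŷ = 2.6 + 30 = 32.6; r = 29.8 − 32.6 = -2.8
x=35: ŷ = 2.6 + 35 = 37.6; r = 36 − 37.6 = -1.6
x=40: ŷ = 2.6 + 40 = 42.6; r = 44.2 − 42.6 = 1.6
x=45: ŷ = 2.6 + 45 = 47.6; r = 47.4 − 47.6 = -0.2
Largest |r| is 5 at x = 25, residual 5.

x = 25, r = 5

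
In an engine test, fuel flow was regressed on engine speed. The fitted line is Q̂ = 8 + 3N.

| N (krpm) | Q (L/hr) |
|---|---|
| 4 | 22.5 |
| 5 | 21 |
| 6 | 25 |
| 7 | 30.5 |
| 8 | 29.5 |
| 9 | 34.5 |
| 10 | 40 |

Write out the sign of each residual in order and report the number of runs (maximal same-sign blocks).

5 runs

N=4: Q̂ = 8 + 3·4 = 20; r = 22.5 − 20 = 2.5
N=5: Q̂ = 8 + 3·5 = 23; r = 21 − 23 = -2
N=6: Q̂ = 8 + 3·6 = 26; r = 25 − 26 = -1
N=7: Q̂ = 8 + 3·7 = 29; r = 30.5 − 29 = 1.5
N=8: Q̂ = 8 + 3·8 = 32; r = 29.5 − 32 = -2.5
N=9: Q̂ = 8 + 3·9 = 35; r = 34.5 − 35 = -0.5
N=10: Q̂ = 8 + 3·10 = 38; r = 40 − 38 = 2
Signs: + − − + − − +
Runs: +×1, −×2, +×1, −×2, +×1 → 5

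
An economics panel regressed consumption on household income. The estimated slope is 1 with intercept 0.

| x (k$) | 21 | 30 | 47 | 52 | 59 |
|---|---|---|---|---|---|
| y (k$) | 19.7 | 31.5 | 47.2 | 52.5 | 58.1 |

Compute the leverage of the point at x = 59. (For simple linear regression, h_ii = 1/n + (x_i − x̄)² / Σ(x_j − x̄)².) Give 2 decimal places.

x̄ = (21 + 30 + 47 + 52 + 59)/5 = 41.8
Σ(x − x̄)² = 432.64 + 139.24 + 27.04 + 104.04 + 295.84 = 998.8
h = 1/5 + (17.2)²/998.8 = 0.2 + 0.296195 = 0.50

h = 0.50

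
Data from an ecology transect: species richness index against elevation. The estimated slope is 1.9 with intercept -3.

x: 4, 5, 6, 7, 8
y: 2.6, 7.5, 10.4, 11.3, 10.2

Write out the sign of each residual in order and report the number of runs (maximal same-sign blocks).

3 runs

x=4: ŷ = -3 + 1.9·4 = 4.6; r = 2.6 − 4.6 = -2
x=5: ŷ = -3 + 1.9·5 = 6.5; r = 7.5 − 6.5 = 1
x=6: ŷ = -3 + 1.9·6 = 8.4; r = 10.4 − 8.4 = 2
x=7: ŷ = -3 + 1.9·7 = 10.3; r = 11.3 − 10.3 = 1
x=8: ŷ = -3 + 1.9·8 = 12.2; r = 10.2 − 12.2 = -2
Signs: − + + + −
Runs: −×1, +×3, −×1 → 3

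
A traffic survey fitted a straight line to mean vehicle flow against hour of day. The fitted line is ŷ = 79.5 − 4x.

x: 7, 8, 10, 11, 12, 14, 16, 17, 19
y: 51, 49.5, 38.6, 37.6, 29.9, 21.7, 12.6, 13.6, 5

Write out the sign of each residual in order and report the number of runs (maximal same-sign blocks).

x=7: ŷ = 79.5 − 4·7 = 51.5; e = 51 − 51.5 = -0.5
x=8: ŷ = 79.5 − 4·8 = 47.5; e = 49.5 − 47.5 = 2
x=10: ŷ = 79.5 − 4·10 = 39.5; e = 38.6 − 39.5 = -0.9
x=11: ŷ = 79.5 − 4·11 = 35.5; e = 37.6 − 35.5 = 2.1
x=12: ŷ = 79.5 − 4·12 = 31.5; e = 29.9 − 31.5 = -1.6
x=14: ŷ = 79.5 − 4·14 = 23.5; e = 21.7 − 23.5 = -1.8
x=16: ŷ = 79.5 − 4·16 = 15.5; e = 12.6 − 15.5 = -2.9
x=17: ŷ = 79.5 − 4·17 = 11.5; e = 13.6 − 11.5 = 2.1
x=19: ŷ = 79.5 − 4·19 = 3.5; e = 5 − 3.5 = 1.5
Signs: − + − + − − − + +
Runs: −×1, +×1, −×1, +×1, −×3, +×2 → 6

6 runs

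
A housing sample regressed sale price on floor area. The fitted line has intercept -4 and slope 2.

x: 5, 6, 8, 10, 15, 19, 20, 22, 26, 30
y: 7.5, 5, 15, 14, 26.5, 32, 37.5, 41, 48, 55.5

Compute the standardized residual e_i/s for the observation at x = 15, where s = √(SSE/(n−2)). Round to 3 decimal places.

0.250

x=5: ŷ = -4 + 2·5 = 6; e = 7.5 − 6 = 1.5
x=6: ŷ = -4 + 2·6 = 8; e = 5 − 8 = -3
x=8: ŷ = -4 + 2·8 = 12; e = 15 − 12 = 3
x=10: ŷ = -4 + 2·10 = 16; e = 14 − 16 = -2
x=15: ŷ = -4 + 2·15 = 26; e = 26.5 − 26 = 0.5
x=19: ŷ = -4 + 2·19 = 34; e = 32 − 34 = -2
x=20: ŷ = -4 + 2·20 = 36; e = 37.5 − 36 = 1.5
x=22: ŷ = -4 + 2·22 = 40; e = 41 − 40 = 1
x=26: ŷ = -4 + 2·26 = 48; e = 48 − 48 = 0
x=30: ŷ = -4 + 2·30 = 56; e = 55.5 − 56 = -0.5
SSE = 2.25 + 9 + 9 + 4 + 0.25 + 4 + 2.25 + 1 + 0 + 0.25 = 32
s = √(32/8) = 2
e/s = 0.5 / 2 = 0.250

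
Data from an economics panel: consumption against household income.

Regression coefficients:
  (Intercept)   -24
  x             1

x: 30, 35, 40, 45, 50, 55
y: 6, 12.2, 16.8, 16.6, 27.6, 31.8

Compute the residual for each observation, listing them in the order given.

0, 1.2, 0.8, -4.4, 1.6, 0.8

x=30: ŷ = -24 + 30 = 6; r = 6 − 6 = 0
x=35: ŷ = -24 + 35 = 11; r = 12.2 − 11 = 1.2
x=40: ŷ = -24 + 40 = 16; r = 16.8 − 16 = 0.8
x=45: ŷ = -24 + 45 = 21; r = 16.6 − 21 = -4.4
x=50: ŷ = -24 + 50 = 26; r = 27.6 − 26 = 1.6
x=55: ŷ = -24 + 55 = 31; r = 31.8 − 31 = 0.8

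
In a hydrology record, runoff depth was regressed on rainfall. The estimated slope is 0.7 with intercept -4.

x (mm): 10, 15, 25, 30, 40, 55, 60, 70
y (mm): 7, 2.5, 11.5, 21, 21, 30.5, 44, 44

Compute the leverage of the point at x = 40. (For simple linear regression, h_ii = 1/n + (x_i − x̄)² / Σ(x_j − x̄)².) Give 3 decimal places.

x̄ = (10 + 15 + 25 + 30 + 40 + 55 + 60 + 70)/8 = 38.125
Σ(x − x̄)² = 791.016 + 534.766 + 172.266 + 66.0156 + 3.51562 + 284.766 + 478.516 + 1016.02 = 3346.88
h = 1/8 + (1.875)²/3346.88 = 0.125 + 0.00105042 = 0.126

h = 0.126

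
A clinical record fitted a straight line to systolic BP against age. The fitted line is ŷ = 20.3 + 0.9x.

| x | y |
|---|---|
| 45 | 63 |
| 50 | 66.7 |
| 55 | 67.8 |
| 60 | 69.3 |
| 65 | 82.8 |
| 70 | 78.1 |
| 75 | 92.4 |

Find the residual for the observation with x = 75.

e = 4.6

ŷ = 20.3 + 0.9·75 = 87.8
e = 92.4 − 87.8 = 4.6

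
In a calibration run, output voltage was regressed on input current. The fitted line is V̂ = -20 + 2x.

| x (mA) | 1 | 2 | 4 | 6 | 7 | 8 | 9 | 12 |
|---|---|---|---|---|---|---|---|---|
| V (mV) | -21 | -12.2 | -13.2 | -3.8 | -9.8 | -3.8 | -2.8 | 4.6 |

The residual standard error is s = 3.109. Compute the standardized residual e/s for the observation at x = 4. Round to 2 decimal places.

V̂ = -20 + 2·4 = -12
e = -13.2 − (-12) = -1.2
e/s = -1.2 / 3.109 = -0.39

-0.39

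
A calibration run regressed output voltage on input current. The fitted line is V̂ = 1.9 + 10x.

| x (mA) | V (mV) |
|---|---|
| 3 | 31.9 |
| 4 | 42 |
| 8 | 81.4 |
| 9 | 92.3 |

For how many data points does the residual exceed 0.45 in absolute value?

x=3: V̂ = 1.9 + 10·3 = 31.9; r = 31.9 − 31.9 = 0
x=4: V̂ = 1.9 + 10·4 = 41.9; r = 42 − 41.9 = 0.1
x=8: V̂ = 1.9 + 10·8 = 81.9; r = 81.4 − 81.9 = -0.5
x=9: V̂ = 1.9 + 10·9 = 91.9; r = 92.3 − 91.9 = 0.4
|r| > 0.45: x=8 (|r|=0.5) → 1

1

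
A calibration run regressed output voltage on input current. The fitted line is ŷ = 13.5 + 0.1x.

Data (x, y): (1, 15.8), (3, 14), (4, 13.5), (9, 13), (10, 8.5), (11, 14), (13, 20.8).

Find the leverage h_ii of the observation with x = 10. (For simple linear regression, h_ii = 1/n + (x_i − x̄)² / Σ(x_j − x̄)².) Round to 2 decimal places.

x̄ = (1 + 3 + 4 + 9 + 10 + 11 + 13)/7 = 7.28571
Σ(x − x̄)² = 39.5102 + 18.3673 + 10.7959 + 2.93878 + 7.36735 + 13.7959 + 32.6531 = 125.429
h = 1/7 + (2.71429)²/125.429 = 0.142857 + 0.0587374 = 0.20

h = 0.20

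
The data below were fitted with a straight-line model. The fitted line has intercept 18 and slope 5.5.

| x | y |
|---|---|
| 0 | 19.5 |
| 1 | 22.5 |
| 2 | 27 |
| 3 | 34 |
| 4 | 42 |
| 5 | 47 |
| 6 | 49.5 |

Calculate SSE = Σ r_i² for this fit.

x=0: ŷ = 18 + 5.5·0 = 18; r = 19.5 − 18 = 1.5
x=1: ŷ = 18 + 5.5·1 = 23.5; r = 22.5 − 23.5 = -1
x=2: ŷ = 18 + 5.5·2 = 29; r = 27 − 29 = -2
x=3: ŷ = 18 + 5.5·3 = 34.5; r = 34 − 34.5 = -0.5
x=4: ŷ = 18 + 5.5·4 = 40; r = 42 − 40 = 2
x=5: ŷ = 18 + 5.5·5 = 45.5; r = 47 − 45.5 = 1.5
x=6: ŷ = 18 + 5.5·6 = 51; r = 49.5 − 51 = -1.5
SSE = 2.25 + 1 + 4 + 0.25 + 4 + 2.25 + 2.25 = 16

SSE = 16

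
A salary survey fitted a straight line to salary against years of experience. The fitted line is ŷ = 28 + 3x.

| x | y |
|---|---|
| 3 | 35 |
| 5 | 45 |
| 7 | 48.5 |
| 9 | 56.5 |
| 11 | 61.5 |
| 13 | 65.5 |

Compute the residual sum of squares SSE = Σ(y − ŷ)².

x=3: ŷ = 28 + 3·3 = 37; e = 35 − 37 = -2
x=5: ŷ = 28 + 3·5 = 43; e = 45 − 43 = 2
x=7: ŷ = 28 + 3·7 = 49; e = 48.5 − 49 = -0.5
x=9: ŷ = 28 + 3·9 = 55; e = 56.5 − 55 = 1.5
x=11: ŷ = 28 + 3·11 = 61; e = 61.5 − 61 = 0.5
x=13: ŷ = 28 + 3·13 = 67; e = 65.5 − 67 = -1.5
SSE = 4 + 4 + 0.25 + 2.25 + 0.25 + 2.25 = 13

SSE = 13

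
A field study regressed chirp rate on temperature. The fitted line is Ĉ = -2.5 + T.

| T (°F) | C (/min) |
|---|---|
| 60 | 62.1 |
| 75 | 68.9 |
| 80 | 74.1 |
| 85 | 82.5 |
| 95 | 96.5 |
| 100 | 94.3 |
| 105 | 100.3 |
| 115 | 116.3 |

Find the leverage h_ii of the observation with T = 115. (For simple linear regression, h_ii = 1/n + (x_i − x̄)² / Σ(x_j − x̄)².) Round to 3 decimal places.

T̄ = (60 + 75 + 80 + 85 + 95 + 100 + 105 + 115)/8 = 89.375
Σ(T − T̄)² = 862.891 + 206.641 + 87.8906 + 19.1406 + 31.6406 + 112.891 + 244.141 + 656.641 = 2221.88
h = 1/8 + (25.625)²/2221.88 = 0.125 + 0.295534 = 0.421

h = 0.421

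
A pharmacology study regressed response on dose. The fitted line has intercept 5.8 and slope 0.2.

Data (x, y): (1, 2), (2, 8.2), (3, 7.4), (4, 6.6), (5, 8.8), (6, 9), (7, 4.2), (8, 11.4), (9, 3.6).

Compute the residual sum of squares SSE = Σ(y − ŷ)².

x=1: ŷ = 5.8 + 0.2·1 = 6; r = 2 − 6 = -4
x=2: ŷ = 5.8 + 0.2·2 = 6.2; r = 8.2 − 6.2 = 2
x=3: ŷ = 5.8 + 0.2·3 = 6.4; r = 7.4 − 6.4 = 1
x=4: ŷ = 5.8 + 0.2·4 = 6.6; r = 6.6 − 6.6 = 0
x=5: ŷ = 5.8 + 0.2·5 = 6.8; r = 8.8 − 6.8 = 2
x=6: ŷ = 5.8 + 0.2·6 = 7; r = 9 − 7 = 2
x=7: ŷ = 5.8 + 0.2·7 = 7.2; r = 4.2 − 7.2 = -3
x=8: ŷ = 5.8 + 0.2·8 = 7.4; r = 11.4 − 7.4 = 4
x=9: ŷ = 5.8 + 0.2·9 = 7.6; r = 3.6 − 7.6 = -4
SSE = 16 + 4 + 1 + 0 + 4 + 4 + 9 + 16 + 16 = 70

SSE = 70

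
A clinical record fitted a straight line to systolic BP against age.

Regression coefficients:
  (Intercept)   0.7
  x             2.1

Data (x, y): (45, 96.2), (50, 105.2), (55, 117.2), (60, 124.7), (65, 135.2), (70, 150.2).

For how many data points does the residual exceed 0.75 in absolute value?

x=45: ŷ = 0.7 + 2.1·45 = 95.2; e = 96.2 − 95.2 = 1
x=50: ŷ = 0.7 + 2.1·50 = 105.7; e = 105.2 − 105.7 = -0.5
x=55: ŷ = 0.7 + 2.1·55 = 116.2; e = 117.2 − 116.2 = 1
x=60: ŷ = 0.7 + 2.1·60 = 126.7; e = 124.7 − 126.7 = -2
x=65: ŷ = 0.7 + 2.1·65 = 137.2; e = 135.2 − 137.2 = -2
x=70: ŷ = 0.7 + 2.1·70 = 147.7; e = 150.2 − 147.7 = 2.5
|e| > 0.75: x=45 (|e|=1), x=55 (|e|=1), x=60 (|e|=2), x=65 (|e|=2), x=70 (|e|=2.5) → 5

5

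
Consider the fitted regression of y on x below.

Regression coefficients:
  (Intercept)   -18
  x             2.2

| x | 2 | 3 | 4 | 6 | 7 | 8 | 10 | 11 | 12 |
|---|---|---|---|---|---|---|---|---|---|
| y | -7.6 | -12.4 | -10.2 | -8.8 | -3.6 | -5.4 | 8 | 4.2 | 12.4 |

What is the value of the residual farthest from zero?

e = 6

x=2: ŷ = -18 + 2.2·2 = -13.6; e = -7.6 − (-13.6) = 6
x=3: ŷ = -18 + 2.2·3 = -11.4; e = -12.4 − (-11.4) = -1
x=4: ŷ = -18 + 2.2·4 = -9.2; e = -10.2 − (-9.2) = -1
x=6: ŷ = -18 + 2.2·6 = -4.8; e = -8.8 − (-4.8) = -4
x=7: ŷ = -18 + 2.2·7 = -2.6; e = -3.6 − (-2.6) = -1
x=8: ŷ = -18 + 2.2·8 = -0.4; e = -5.4 − (-0.4) = -5
x=10: ŷ = -18 + 2.2·10 = 4; e = 8 − 4 = 4
x=11: ŷ = -18 + 2.2·11 = 6.2; e = 4.2 − 6.2 = -2
x=12: ŷ = -18 + 2.2·12 = 8.4; e = 12.4 − 8.4 = 4
Largest |e| is 6 at x = 2, residual 6.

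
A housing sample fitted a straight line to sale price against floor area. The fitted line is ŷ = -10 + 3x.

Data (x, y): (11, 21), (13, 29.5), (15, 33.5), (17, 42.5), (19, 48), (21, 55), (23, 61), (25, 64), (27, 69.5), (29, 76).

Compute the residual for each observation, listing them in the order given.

x=11: ŷ = -10 + 3·11 = 23; r = 21 − 23 = -2
x=13: ŷ = -10 + 3·13 = 29; r = 29.5 − 29 = 0.5
x=15: ŷ = -10 + 3·15 = 35; r = 33.5 − 35 = -1.5
x=17: ŷ = -10 + 3·17 = 41; r = 42.5 − 41 = 1.5
x=19: ŷ = -10 + 3·19 = 47; r = 48 − 47 = 1
x=21: ŷ = -10 + 3·21 = 53; r = 55 − 53 = 2
x=23: ŷ = -10 + 3·23 = 59; r = 61 − 59 = 2
x=25: ŷ = -10 + 3·25 = 65; r = 64 − 65 = -1
x=27: ŷ = -10 + 3·27 = 71; r = 69.5 − 71 = -1.5
x=29: ŷ = -10 + 3·29 = 77; r = 76 − 77 = -1

-2, 0.5, -1.5, 1.5, 1, 2, 2, -1, -1.5, -1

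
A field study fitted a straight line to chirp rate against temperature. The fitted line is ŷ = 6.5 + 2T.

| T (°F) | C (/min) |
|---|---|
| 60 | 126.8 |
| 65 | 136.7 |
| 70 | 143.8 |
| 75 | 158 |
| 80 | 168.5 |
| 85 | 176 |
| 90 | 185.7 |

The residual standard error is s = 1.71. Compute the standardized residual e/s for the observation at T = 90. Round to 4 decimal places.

-0.4678

ŷ = 6.5 + 2·90 = 186.5
e = 185.7 − 186.5 = -0.8
e/s = -0.8 / 1.71 = -0.4678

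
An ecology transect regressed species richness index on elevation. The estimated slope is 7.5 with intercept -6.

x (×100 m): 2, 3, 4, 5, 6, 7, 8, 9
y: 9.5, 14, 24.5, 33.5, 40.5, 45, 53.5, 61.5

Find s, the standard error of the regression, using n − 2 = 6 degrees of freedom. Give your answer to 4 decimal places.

x=2: ŷ = -6 + 7.5·2 = 9; e = 9.5 − 9 = 0.5
x=3: ŷ = -6 + 7.5·3 = 16.5; e = 14 − 16.5 = -2.5
x=4: ŷ = -6 + 7.5·4 = 24; e = 24.5 − 24 = 0.5
x=5: ŷ = -6 + 7.5·5 = 31.5; e = 33.5 − 31.5 = 2
x=6: ŷ = -6 + 7.5·6 = 39; e = 40.5 − 39 = 1.5
x=7: ŷ = -6 + 7.5·7 = 46.5; e = 45 − 46.5 = -1.5
x=8: ŷ = -6 + 7.5·8 = 54; e = 53.5 − 54 = -0.5
x=9: ŷ = -6 + 7.5·9 = 61.5; e = 61.5 − 61.5 = 0
SSE = 0.25 + 6.25 + 0.25 + 4 + 2.25 + 2.25 + 0.25 + 0 = 15.5
s = √(15.5/6) = √2.58333 ≈ 1.6073

s = 1.6073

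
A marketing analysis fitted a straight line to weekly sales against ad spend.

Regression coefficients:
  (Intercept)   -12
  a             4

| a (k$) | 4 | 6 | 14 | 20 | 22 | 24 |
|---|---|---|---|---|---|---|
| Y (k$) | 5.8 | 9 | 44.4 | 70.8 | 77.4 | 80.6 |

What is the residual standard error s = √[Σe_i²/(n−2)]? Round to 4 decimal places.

a=4: Ŷ = -12 + 4·4 = 4; e = 5.8 − 4 = 1.8
a=6: Ŷ = -12 + 4·6 = 12; e = 9 − 12 = -3
a=14: Ŷ = -12 + 4·14 = 44; e = 44.4 − 44 = 0.4
a=20: Ŷ = -12 + 4·20 = 68; e = 70.8 − 68 = 2.8
a=22: Ŷ = -12 + 4·22 = 76; e = 77.4 − 76 = 1.4
a=24: Ŷ = -12 + 4·24 = 84; e = 80.6 − 84 = -3.4
SSE = 3.24 + 9 + 0.16 + 7.84 + 1.96 + 11.56 = 33.76
s = √(33.76/4) = √8.44 ≈ 2.9052

s = 2.9052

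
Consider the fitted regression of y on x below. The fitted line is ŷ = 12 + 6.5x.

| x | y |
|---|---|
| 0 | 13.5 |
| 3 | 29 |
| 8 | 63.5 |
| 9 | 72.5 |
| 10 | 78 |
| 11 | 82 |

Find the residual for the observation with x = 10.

ŷ = 12 + 6.5·10 = 77
e = 78 − 77 = 1

e = 1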